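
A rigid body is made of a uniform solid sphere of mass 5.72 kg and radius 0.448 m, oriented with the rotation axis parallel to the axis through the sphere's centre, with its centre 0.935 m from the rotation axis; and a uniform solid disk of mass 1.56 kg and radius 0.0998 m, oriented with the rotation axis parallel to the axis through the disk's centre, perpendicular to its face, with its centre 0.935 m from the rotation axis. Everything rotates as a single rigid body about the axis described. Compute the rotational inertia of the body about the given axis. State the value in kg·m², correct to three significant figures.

Solid sphere: I_cm = (2/5)MR² = (2/5)(5.72)(0.448)² = 0.45921 kg·m²; centre at d = 0.935 m, so the parallel axis theorem gives I = 0.45921 + (5.72)(0.935)² = 5.4598 kg·m².
Solid disk: I_cm = (1/2)MR² = (1/2)(1.56)(0.0998)² = 0.0077688 kg·m²; centre at d = 0.935 m, so the parallel axis theorem gives I = 0.0077688 + (1.56)(0.935)² = 1.3716 kg·m².
Total I = 5.4598 + 1.3716 = 6.8313 kg·m².

6.83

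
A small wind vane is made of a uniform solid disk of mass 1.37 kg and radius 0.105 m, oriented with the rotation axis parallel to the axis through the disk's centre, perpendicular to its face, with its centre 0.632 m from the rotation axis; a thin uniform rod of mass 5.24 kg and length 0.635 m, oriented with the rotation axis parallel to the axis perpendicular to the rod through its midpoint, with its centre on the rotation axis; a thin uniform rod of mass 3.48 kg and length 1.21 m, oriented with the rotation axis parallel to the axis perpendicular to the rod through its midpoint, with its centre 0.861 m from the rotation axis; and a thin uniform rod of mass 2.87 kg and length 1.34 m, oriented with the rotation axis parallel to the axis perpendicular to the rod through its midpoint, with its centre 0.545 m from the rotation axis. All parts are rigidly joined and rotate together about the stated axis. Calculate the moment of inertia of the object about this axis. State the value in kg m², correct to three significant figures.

5.02

Solid disk: I_cm = (1/2)MR² = (1/2)(1.37)(0.105)² = 0.0075521 kg m²; centre at d = 0.632 m, so the parallel axis theorem gives I = 0.0075521 + (1.37)(0.632)² = 0.55476 kg m².
Thin rod: I_cm = (1/12)ML² = (1/12)(5.24)(0.635)² = 0.17607 kg m²; axis through the centre, so I = 0.17607 kg m².
Thin rod: I_cm = (1/12)ML² = (1/12)(3.48)(1.21)² = 0.42459 kg m²; centre at d = 0.861 m, so the parallel axis theorem gives I = 0.42459 + (3.48)(0.861)² = 3.0044 kg m².
Thin rod: I_cm = (1/12)ML² = (1/12)(2.87)(1.34)² = 0.42945 kg m²; centre at d = 0.545 m, so the parallel axis theorem gives I = 0.42945 + (2.87)(0.545)² = 1.2819 kg m².
Total I = 0.55476 + 0.17607 + 3.0044 + 1.2819 = 5.0171 kg m².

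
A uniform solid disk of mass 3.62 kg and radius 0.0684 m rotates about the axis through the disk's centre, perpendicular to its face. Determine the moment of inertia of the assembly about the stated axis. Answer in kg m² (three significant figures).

I_cm = (1/2)MR² = (1/2)(3.62)(0.0684)² = 0.0084682 kg m²; axis through the centre, so I = 0.0084682 kg m².

0.00847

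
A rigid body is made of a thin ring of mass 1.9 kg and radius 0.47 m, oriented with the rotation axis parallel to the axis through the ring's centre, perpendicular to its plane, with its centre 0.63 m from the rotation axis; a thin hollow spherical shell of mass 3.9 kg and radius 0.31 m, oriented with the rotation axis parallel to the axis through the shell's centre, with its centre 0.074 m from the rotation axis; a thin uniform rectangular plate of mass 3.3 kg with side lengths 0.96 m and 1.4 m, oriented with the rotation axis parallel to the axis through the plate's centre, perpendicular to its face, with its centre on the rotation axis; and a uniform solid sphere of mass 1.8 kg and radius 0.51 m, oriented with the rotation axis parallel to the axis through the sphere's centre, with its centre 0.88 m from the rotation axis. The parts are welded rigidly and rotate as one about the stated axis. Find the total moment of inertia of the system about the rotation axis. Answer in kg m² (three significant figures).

Thin ring: I_cm = MR² = (1.9)(0.47)² = 0.41971 kg m²; centre at d = 0.63 m, so the parallel axis theorem gives I = 0.41971 + (1.9)(0.63)² = 1.1738 kg m².
Spherical shell: I_cm = (2/3)MR² = (2/3)(3.9)(0.31)² = 0.24986 kg m²; centre at d = 0.074 m, so the parallel axis theorem gives I = 0.24986 + (3.9)(0.074)² = 0.27122 kg m².
Rectangular plate: I_cm = (1/12)M(a²+b²) = (1/12)(3.3)[(0.96)² + (1.4)²] = 0.79244 kg m²; axis through the centre, so I = 0.79244 kg m².
Solid sphere: I_cm = (2/5)MR² = (2/5)(1.8)(0.51)² = 0.18727 kg m²; centre at d = 0.88 m, so the parallel axis theorem gives I = 0.18727 + (1.8)(0.88)² = 1.5812 kg m².
Total I = 1.1738 + 0.27122 + 0.79244 + 1.5812 = 3.8187 kg m².

3.82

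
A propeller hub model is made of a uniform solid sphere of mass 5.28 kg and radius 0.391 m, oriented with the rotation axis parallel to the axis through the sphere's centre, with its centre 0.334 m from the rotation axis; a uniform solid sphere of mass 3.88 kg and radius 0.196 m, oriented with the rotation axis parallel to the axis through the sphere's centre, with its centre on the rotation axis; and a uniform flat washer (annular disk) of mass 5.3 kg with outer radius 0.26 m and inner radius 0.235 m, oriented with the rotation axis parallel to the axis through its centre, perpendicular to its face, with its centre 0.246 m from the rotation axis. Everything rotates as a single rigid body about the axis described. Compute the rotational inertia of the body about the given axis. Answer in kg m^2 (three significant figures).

Solid sphere: I_cm = (2/5)MR² = (2/5)(5.28)(0.391)² = 0.32288 kg m^2; centre at d = 0.334 m, so the parallel axis theorem gives I = 0.32288 + (5.28)(0.334)² = 0.9119 kg m^2.
Solid sphere: I_cm = (2/5)MR² = (2/5)(3.88)(0.196)² = 0.059622 kg m^2; axis through the centre, so I = 0.059622 kg m^2.
Annular disk: I_cm = (1/2)M(R²+r²) = (1/2)(5.3)[(0.26)² + (0.235)²] = 0.32549 kg m^2; centre at d = 0.246 m, so the parallel axis theorem gives I = 0.32549 + (5.3)(0.246)² = 0.64622 kg m^2.
Total I = 0.9119 + 0.059622 + 0.64622 = 1.6177 kg m^2.

1.62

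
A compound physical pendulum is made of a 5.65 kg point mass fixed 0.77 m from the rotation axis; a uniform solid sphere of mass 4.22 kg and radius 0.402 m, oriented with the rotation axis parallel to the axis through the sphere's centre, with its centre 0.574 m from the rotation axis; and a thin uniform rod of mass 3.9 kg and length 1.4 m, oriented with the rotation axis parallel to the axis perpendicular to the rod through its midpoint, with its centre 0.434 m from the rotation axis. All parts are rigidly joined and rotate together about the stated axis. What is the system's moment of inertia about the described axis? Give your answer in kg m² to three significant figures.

Point mass: I_cm = 0; centre at d = 0.77 m, so I = I_cm + Md² gives I = 0 + (5.65)(0.77)² = 3.3499 kg m².
Solid sphere: I_cm = (2/5)MR² = (2/5)(4.22)(0.402)² = 0.27279 kg m²; centre at d = 0.574 m, so I = I_cm + Md² gives I = 0.27279 + (4.22)(0.574)² = 1.6632 kg m².
Thin rod: I_cm = (1/12)ML² = (1/12)(3.9)(1.4)² = 0.637 kg m²; centre at d = 0.434 m, so I = I_cm + Md² gives I = 0.637 + (3.9)(0.434)² = 1.3716 kg m².
Total I = 3.3499 + 1.6632 + 1.3716 = 6.3846 kg m².

6.38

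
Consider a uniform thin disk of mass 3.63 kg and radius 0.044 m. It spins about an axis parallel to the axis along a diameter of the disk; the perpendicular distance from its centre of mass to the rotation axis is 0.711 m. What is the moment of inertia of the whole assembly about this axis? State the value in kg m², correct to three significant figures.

1.84

I_cm = (1/4)MR² = (1/4)(3.63)(0.044)² = 0.0017569 kg m²; centre at d = 0.711 m, so the parallel axis theorem gives I = 0.0017569 + (3.63)(0.711)² = 1.8368 kg m².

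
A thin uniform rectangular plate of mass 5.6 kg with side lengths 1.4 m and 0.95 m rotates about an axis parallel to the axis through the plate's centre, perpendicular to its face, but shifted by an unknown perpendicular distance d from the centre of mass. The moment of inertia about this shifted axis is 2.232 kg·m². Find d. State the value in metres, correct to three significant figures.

0.400

About the centre-of-mass axis, I_cm = (1/12)M(a²+b²) = (1/12)(5.6)[(1.4)² + (0.95)²] = 1.3358 kg·m².
Parallel axis theorem: I = I_cm + Md², so Md² = 2.232 − 1.3358 = 0.89617 kg·m².
d = √(0.89617 / 5.6) = 0.40004 m.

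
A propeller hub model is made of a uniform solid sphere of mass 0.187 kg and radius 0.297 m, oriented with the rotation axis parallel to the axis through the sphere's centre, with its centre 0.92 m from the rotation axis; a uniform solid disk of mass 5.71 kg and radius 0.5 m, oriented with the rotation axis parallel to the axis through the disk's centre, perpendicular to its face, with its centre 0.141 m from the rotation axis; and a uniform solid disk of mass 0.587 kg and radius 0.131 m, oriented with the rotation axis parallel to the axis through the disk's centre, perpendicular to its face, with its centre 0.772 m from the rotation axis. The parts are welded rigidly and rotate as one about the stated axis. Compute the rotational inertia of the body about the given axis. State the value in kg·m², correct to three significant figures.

1.35

Solid sphere: I_cm = (2/5)MR² = (2/5)(0.187)(0.297)² = 0.006598 kg·m²; centre at d = 0.92 m, so the parallel axis theorem gives I = 0.006598 + (0.187)(0.92)² = 0.16487 kg·m².
Solid disk: I_cm = (1/2)MR² = (1/2)(5.71)(0.5)² = 0.71375 kg·m²; centre at d = 0.141 m, so the parallel axis theorem gives I = 0.71375 + (5.71)(0.141)² = 0.82727 kg·m².
Solid disk: I_cm = (1/2)MR² = (1/2)(0.587)(0.131)² = 0.0050368 kg·m²; centre at d = 0.772 m, so the parallel axis theorem gives I = 0.0050368 + (0.587)(0.772)² = 0.35488 kg·m².
Total I = 0.16487 + 0.82727 + 0.35488 = 1.347 kg·m².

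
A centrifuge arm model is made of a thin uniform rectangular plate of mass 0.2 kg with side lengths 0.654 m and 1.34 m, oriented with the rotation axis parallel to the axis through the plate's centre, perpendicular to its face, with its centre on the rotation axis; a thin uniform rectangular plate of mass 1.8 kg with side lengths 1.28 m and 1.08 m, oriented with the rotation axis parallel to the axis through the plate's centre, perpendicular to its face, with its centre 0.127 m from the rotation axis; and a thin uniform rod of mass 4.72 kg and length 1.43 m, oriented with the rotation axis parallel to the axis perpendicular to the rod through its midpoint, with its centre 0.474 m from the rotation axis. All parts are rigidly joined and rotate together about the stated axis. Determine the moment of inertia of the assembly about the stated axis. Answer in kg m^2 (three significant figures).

Rectangular plate: I_cm = (1/12)M(a²+b²) = (1/12)(0.2)[(0.654)² + (1.34)²] = 0.037055 kg m^2; axis through the centre, so I = 0.037055 kg m^2.
Rectangular plate: I_cm = (1/12)M(a²+b²) = (1/12)(1.8)[(1.28)² + (1.08)²] = 0.42072 kg m^2; centre at d = 0.127 m, so the parallel axis theorem gives I = 0.42072 + (1.8)(0.127)² = 0.44975 kg m^2.
Thin rod: I_cm = (1/12)ML² = (1/12)(4.72)(1.43)² = 0.80433 kg m^2; centre at d = 0.474 m, so the parallel axis theorem gives I = 0.80433 + (4.72)(0.474)² = 1.8648 kg m^2.
Total I = 0.037055 + 0.44975 + 1.8648 = 2.3516 kg m^2.

2.35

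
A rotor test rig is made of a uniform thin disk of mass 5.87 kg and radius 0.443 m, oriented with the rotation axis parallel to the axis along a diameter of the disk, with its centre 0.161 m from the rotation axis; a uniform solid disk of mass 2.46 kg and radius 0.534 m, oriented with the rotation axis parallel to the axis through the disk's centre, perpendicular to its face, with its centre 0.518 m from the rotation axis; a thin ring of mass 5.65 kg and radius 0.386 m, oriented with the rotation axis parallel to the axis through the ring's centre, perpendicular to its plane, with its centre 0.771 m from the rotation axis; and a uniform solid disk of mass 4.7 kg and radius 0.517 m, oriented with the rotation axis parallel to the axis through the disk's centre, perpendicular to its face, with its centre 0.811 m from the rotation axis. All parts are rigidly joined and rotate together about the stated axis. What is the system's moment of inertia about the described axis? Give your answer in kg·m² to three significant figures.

9.37

Thin disk: I_cm = (1/4)MR² = (1/4)(5.87)(0.443)² = 0.288 kg·m²; centre at d = 0.161 m, so the parallel axis theorem gives I = 0.288 + (5.87)(0.161)² = 0.44015 kg·m².
Solid disk: I_cm = (1/2)MR² = (1/2)(2.46)(0.534)² = 0.35074 kg·m²; centre at d = 0.518 m, so the parallel axis theorem gives I = 0.35074 + (2.46)(0.518)² = 1.0108 kg·m².
Thin ring: I_cm = MR² = (5.65)(0.386)² = 0.84183 kg·m²; centre at d = 0.771 m, so the parallel axis theorem gives I = 0.84183 + (5.65)(0.771)² = 4.2004 kg·m².
Solid disk: I_cm = (1/2)MR² = (1/2)(4.7)(0.517)² = 0.62813 kg·m²; centre at d = 0.811 m, so the parallel axis theorem gives I = 0.62813 + (4.7)(0.811)² = 3.7194 kg·m².
Total I = 0.44015 + 1.0108 + 4.2004 + 3.7194 = 9.3708 kg·m².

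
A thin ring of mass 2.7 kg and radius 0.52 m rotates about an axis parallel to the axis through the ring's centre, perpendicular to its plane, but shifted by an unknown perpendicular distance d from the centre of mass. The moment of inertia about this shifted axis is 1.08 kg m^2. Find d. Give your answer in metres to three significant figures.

0.360

About the centre-of-mass axis, I_cm = MR² = (2.7)(0.52)² = 0.73008 kg m^2.
Parallel axis theorem: I = I_cm + Md², so Md² = 1.08 − 0.73008 = 0.34992 kg m^2.
d = √(0.34992 / 2.7) = 0.36 m.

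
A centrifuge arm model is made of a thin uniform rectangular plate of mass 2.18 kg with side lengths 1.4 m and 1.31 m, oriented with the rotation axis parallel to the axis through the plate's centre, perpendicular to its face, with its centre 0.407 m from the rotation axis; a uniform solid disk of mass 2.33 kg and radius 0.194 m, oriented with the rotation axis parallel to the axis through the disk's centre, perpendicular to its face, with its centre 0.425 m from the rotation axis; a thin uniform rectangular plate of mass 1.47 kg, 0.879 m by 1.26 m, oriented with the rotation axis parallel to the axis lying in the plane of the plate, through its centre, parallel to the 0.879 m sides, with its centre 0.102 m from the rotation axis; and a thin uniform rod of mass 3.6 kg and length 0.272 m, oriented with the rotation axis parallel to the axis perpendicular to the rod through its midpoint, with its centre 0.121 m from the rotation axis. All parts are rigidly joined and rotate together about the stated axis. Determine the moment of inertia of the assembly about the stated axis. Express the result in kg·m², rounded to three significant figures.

Rectangular plate: I_cm = (1/12)M(a²+b²) = (1/12)(2.18)[(1.4)² + (1.31)²] = 0.66782 kg·m²; centre at d = 0.407 m, so the parallel axis theorem gives I = 0.66782 + (2.18)(0.407)² = 1.0289 kg·m².
Solid disk: I_cm = (1/2)MR² = (1/2)(2.33)(0.194)² = 0.043846 kg·m²; centre at d = 0.425 m, so the parallel axis theorem gives I = 0.043846 + (2.33)(0.425)² = 0.4647 kg·m².
Rectangular plate: I_cm = (1/12)Mb² = (1/12)(1.47)(1.26)² = 0.19448 kg·m²; centre at d = 0.102 m, so the parallel axis theorem gives I = 0.19448 + (1.47)(0.102)² = 0.20977 kg·m².
Thin rod: I_cm = (1/12)ML² = (1/12)(3.6)(0.272)² = 0.022195 kg·m²; centre at d = 0.121 m, so the parallel axis theorem gives I = 0.022195 + (3.6)(0.121)² = 0.074903 kg·m².
Total I = 1.0289 + 0.4647 + 0.20977 + 0.074903 = 1.7783 kg·m².

1.78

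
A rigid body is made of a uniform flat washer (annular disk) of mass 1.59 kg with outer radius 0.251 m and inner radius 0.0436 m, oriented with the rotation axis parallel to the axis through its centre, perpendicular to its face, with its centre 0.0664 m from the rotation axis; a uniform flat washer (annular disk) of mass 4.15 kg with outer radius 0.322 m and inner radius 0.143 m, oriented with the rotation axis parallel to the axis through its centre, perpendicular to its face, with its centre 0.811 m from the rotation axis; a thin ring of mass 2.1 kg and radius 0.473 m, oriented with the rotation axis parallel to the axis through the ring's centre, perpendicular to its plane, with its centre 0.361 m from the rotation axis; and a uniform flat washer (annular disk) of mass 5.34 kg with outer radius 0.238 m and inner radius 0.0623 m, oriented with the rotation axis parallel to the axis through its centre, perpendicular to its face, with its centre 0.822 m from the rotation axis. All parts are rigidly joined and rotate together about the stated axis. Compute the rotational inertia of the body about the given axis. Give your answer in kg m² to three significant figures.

7.56

Annular disk: I_cm = (1/2)M(R²+r²) = (1/2)(1.59)[(0.251)² + (0.0436)²] = 0.051597 kg m²; centre at d = 0.0664 m, so I = I_cm + Md² gives I = 0.051597 + (1.59)(0.0664)² = 0.058607 kg m².
Annular disk: I_cm = (1/2)M(R²+r²) = (1/2)(4.15)[(0.322)² + (0.143)²] = 0.25758 kg m²; centre at d = 0.811 m, so I = I_cm + Md² gives I = 0.25758 + (4.15)(0.811)² = 2.9871 kg m².
Thin ring: I_cm = MR² = (2.1)(0.473)² = 0.46983 kg m²; centre at d = 0.361 m, so I = I_cm + Md² gives I = 0.46983 + (2.1)(0.361)² = 0.7435 kg m².
Annular disk: I_cm = (1/2)M(R²+r²) = (1/2)(5.34)[(0.238)² + (0.0623)²] = 0.1616 kg m²; centre at d = 0.822 m, so I = I_cm + Md² gives I = 0.1616 + (5.34)(0.822)² = 3.7698 kg m².
Total I = 0.058607 + 2.9871 + 0.7435 + 3.7698 = 7.559 kg m².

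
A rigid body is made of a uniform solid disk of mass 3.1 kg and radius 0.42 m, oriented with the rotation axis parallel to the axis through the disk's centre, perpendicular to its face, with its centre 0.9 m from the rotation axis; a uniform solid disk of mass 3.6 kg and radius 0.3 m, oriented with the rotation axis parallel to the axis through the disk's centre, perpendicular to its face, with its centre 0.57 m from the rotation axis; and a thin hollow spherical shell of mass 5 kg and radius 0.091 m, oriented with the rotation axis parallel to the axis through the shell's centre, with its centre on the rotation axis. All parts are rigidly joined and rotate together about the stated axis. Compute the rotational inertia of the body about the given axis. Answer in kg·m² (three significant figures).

Solid disk: I_cm = (1/2)MR² = (1/2)(3.1)(0.42)² = 0.27342 kg·m²; centre at d = 0.9 m, so I = I_cm + Md² gives I = 0.27342 + (3.1)(0.9)² = 2.7844 kg·m².
Solid disk: I_cm = (1/2)MR² = (1/2)(3.6)(0.3)² = 0.162 kg·m²; centre at d = 0.57 m, so I = I_cm + Md² gives I = 0.162 + (3.6)(0.57)² = 1.3316 kg·m².
Spherical shell: I_cm = (2/3)MR² = (2/3)(5)(0.091)² = 0.027603 kg·m²; axis through the centre, so I = 0.027603 kg·m².
Total I = 2.7844 + 1.3316 + 0.027603 = 4.1437 kg·m².

4.14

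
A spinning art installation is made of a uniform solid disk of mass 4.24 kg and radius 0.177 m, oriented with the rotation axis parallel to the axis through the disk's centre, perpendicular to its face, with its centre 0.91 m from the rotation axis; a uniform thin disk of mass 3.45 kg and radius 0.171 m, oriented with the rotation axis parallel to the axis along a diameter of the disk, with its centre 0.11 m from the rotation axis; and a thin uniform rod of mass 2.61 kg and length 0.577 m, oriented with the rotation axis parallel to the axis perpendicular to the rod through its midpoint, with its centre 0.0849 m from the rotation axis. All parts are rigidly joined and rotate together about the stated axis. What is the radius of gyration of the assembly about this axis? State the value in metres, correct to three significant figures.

0.602

Solid disk: I_cm = (1/2)MR² = (1/2)(4.24)(0.177)² = 0.066417 kg·m²; centre at d = 0.91 m, so I = I_cm + Md² gives I = 0.066417 + (4.24)(0.91)² = 3.5776 kg·m².
Thin disk: I_cm = (1/4)MR² = (1/4)(3.45)(0.171)² = 0.02522 kg·m²; centre at d = 0.11 m, so I = I_cm + Md² gives I = 0.02522 + (3.45)(0.11)² = 0.066965 kg·m².
Thin rod: I_cm = (1/12)ML² = (1/12)(2.61)(0.577)² = 0.072412 kg·m²; centre at d = 0.0849 m, so I = I_cm + Md² gives I = 0.072412 + (2.61)(0.0849)² = 0.091225 kg·m².
Total I = 3.7358 kg·m²; total mass M = 10.3 kg.
k = √(I/M) = √(3.7358/10.3) = 0.60224 m.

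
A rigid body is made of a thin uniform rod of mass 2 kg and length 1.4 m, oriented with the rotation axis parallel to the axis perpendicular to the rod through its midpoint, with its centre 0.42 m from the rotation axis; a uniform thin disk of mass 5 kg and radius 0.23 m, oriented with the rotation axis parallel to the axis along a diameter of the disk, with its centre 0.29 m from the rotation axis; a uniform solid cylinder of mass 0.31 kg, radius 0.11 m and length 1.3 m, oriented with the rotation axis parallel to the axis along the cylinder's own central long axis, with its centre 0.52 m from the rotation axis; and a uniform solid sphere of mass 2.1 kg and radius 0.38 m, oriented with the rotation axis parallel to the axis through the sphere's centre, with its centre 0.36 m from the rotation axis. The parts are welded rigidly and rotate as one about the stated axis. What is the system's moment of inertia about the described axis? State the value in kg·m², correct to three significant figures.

Thin rod: I_cm = (1/12)ML² = (1/12)(2)(1.4)² = 0.32667 kg·m²; centre at d = 0.42 m, so the parallel axis theorem gives I = 0.32667 + (2)(0.42)² = 0.67947 kg·m².
Thin disk: I_cm = (1/4)MR² = (1/4)(5)(0.23)² = 0.066125 kg·m²; centre at d = 0.29 m, so the parallel axis theorem gives I = 0.066125 + (5)(0.29)² = 0.48662 kg·m².
Solid cylinder: I_cm = (1/2)MR² = (1/2)(0.31)(0.11)² = 0.0018755 kg·m²; centre at d = 0.52 m, so the parallel axis theorem gives I = 0.0018755 + (0.31)(0.52)² = 0.0857 kg·m².
Solid sphere: I_cm = (2/5)MR² = (2/5)(2.1)(0.38)² = 0.1213 kg·m²; centre at d = 0.36 m, so the parallel axis theorem gives I = 0.1213 + (2.1)(0.36)² = 0.39346 kg·m².
Total I = 0.67947 + 0.48662 + 0.0857 + 0.39346 = 1.6452 kg·m².

1.65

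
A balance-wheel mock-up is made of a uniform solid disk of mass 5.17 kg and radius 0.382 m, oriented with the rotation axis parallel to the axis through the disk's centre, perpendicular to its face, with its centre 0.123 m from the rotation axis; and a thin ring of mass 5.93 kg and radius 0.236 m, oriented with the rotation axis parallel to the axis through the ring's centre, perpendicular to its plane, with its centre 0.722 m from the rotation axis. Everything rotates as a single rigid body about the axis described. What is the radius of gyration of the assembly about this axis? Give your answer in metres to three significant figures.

Solid disk: I_cm = (1/2)MR² = (1/2)(5.17)(0.382)² = 0.37721 kg m^2; centre at d = 0.123 m, so the parallel axis theorem gives I = 0.37721 + (5.17)(0.123)² = 0.45543 kg m^2.
Thin ring: I_cm = MR² = (5.93)(0.236)² = 0.33028 kg m^2; centre at d = 0.722 m, so the parallel axis theorem gives I = 0.33028 + (5.93)(0.722)² = 3.4215 kg m^2.
Total I = 3.8769 kg m^2; total mass M = 11.1 kg.
k = √(I/M) = √(3.8769/11.1) = 0.59099 m.

0.591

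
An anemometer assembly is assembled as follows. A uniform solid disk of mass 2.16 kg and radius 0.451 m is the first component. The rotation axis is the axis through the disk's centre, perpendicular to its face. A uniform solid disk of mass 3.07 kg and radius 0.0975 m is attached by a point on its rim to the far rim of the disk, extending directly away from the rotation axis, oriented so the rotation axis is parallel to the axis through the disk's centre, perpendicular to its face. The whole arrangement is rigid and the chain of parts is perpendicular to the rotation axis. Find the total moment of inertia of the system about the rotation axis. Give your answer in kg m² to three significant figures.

1.16

Solid disk: I_cm = (1/2)MR² = (1/2)(2.16)(0.451)² = 0.21967 kg m²; axis through the centre, so I = 0.21967 kg m².
Solid disk: I_cm = (1/2)MR² = (1/2)(3.07)(0.0975)² = 0.014592 kg m²; centre at d = 0.451 + 0.0975 = 0.5485 m, so the parallel axis theorem gives I = 0.014592 + (3.07)(0.5485)² = 0.93821 kg m².
Total I = 0.21967 + 0.93821 = 1.1579 kg m².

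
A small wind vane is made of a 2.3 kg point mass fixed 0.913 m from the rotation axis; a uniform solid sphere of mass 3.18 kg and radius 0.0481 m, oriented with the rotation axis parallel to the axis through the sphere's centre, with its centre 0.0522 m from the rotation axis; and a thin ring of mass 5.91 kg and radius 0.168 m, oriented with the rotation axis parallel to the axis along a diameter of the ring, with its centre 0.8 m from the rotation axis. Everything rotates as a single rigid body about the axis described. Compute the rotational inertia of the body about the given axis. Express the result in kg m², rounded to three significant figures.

5.79

Point mass: I_cm = 0; centre at d = 0.913 m, so I = I_cm + Md² gives I = 0 + (2.3)(0.913)² = 1.9172 kg m².
Solid sphere: I_cm = (2/5)MR² = (2/5)(3.18)(0.0481)² = 0.0029429 kg m²; centre at d = 0.0522 m, so I = I_cm + Md² gives I = 0.0029429 + (3.18)(0.0522)² = 0.011608 kg m².
Thin ring: I_cm = (1/2)MR² = (1/2)(5.91)(0.168)² = 0.083402 kg m²; centre at d = 0.8 m, so I = I_cm + Md² gives I = 0.083402 + (5.91)(0.8)² = 3.8658 kg m².
Total I = 1.9172 + 0.011608 + 3.8658 = 5.7946 kg m².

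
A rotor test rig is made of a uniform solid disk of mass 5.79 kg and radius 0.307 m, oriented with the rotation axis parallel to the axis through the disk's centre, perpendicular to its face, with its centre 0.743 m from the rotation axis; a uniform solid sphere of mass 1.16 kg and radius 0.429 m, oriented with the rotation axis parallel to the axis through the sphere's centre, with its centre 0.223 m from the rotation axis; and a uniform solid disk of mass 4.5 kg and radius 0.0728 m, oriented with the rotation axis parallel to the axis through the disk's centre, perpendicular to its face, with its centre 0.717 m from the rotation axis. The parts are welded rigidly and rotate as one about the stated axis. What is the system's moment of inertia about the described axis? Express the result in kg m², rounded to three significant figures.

Solid disk: I_cm = (1/2)MR² = (1/2)(5.79)(0.307)² = 0.27285 kg m²; centre at d = 0.743 m, so the parallel axis theorem gives I = 0.27285 + (5.79)(0.743)² = 3.4692 kg m².
Solid sphere: I_cm = (2/5)MR² = (2/5)(1.16)(0.429)² = 0.085395 kg m²; centre at d = 0.223 m, so the parallel axis theorem gives I = 0.085395 + (1.16)(0.223)² = 0.14308 kg m².
Solid disk: I_cm = (1/2)MR² = (1/2)(4.5)(0.0728)² = 0.011925 kg m²; centre at d = 0.717 m, so the parallel axis theorem gives I = 0.011925 + (4.5)(0.717)² = 2.3253 kg m².
Total I = 3.4692 + 0.14308 + 2.3253 = 5.9376 kg m².

5.94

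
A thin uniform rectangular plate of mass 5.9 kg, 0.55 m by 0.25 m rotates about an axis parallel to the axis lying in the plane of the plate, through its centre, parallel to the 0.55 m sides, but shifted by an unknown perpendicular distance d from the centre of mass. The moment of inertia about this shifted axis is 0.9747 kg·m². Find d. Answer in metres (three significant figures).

0.400

About the centre-of-mass axis, I_cm = (1/12)Mb² = (1/12)(5.9)(0.25)² = 0.030729 kg·m².
Parallel axis theorem: I = I_cm + Md², so Md² = 0.9747 − 0.030729 = 0.94397 kg·m².
d = √(0.94397 / 5.9) = 0.39999 m.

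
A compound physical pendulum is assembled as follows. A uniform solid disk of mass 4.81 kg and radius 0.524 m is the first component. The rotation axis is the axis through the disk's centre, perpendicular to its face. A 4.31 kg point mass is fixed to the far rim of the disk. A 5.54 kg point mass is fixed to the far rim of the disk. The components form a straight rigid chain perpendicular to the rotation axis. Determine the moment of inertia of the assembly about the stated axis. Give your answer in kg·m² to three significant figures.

Solid disk: I_cm = (1/2)MR² = (1/2)(4.81)(0.524)² = 0.66036 kg·m²; axis through the centre, so I = 0.66036 kg·m².
Point mass: I_cm = 0; centre at d = 0.524 m, so I = I_cm + Md² gives I = 0 + (4.31)(0.524)² = 1.1834 kg·m².
Point mass: I_cm = 0; centre at d = 0.524 m, so I = I_cm + Md² gives I = 0 + (5.54)(0.524)² = 1.5212 kg·m².
Total I = 0.66036 + 1.1834 + 1.5212 = 3.3649 kg·m².

3.36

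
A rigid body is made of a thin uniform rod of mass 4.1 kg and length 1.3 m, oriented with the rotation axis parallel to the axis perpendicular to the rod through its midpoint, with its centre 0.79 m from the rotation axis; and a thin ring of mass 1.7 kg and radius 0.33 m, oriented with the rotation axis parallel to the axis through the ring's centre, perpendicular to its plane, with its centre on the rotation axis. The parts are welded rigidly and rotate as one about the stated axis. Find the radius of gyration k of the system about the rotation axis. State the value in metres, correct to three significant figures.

Thin rod: I_cm = (1/12)ML² = (1/12)(4.1)(1.3)² = 0.57742 kg·m²; centre at d = 0.79 m, so I = I_cm + Md² gives I = 0.57742 + (4.1)(0.79)² = 3.1362 kg·m².
Thin ring: I_cm = MR² = (1.7)(0.33)² = 0.18513 kg·m²; axis through the centre, so I = 0.18513 kg·m².
Total I = 3.3214 kg·m²; total mass M = 5.8 kg.
k = √(I/M) = √(3.3214/5.8) = 0.75673 m.

0.757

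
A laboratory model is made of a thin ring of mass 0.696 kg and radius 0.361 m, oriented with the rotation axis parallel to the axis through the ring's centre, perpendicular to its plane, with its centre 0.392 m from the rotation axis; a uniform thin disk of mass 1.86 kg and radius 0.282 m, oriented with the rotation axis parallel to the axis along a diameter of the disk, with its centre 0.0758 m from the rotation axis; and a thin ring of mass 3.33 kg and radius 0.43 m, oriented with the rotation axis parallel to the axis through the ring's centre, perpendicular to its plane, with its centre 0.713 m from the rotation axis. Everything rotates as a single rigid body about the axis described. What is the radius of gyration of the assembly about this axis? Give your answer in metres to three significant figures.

Thin ring: I_cm = MR² = (0.696)(0.361)² = 0.090703 kg·m²; centre at d = 0.392 m, so the parallel axis theorem gives I = 0.090703 + (0.696)(0.392)² = 0.19765 kg·m².
Thin disk: I_cm = (1/4)MR² = (1/4)(1.86)(0.282)² = 0.036979 kg·m²; centre at d = 0.0758 m, so the parallel axis theorem gives I = 0.036979 + (1.86)(0.0758)² = 0.047666 kg·m².
Thin ring: I_cm = MR² = (3.33)(0.43)² = 0.61572 kg·m²; centre at d = 0.713 m, so the parallel axis theorem gives I = 0.61572 + (3.33)(0.713)² = 2.3086 kg·m².
Total I = 2.5539 kg·m²; total mass M = 5.886 kg.
k = √(I/M) = √(2.5539/5.886) = 0.65871 m.

0.659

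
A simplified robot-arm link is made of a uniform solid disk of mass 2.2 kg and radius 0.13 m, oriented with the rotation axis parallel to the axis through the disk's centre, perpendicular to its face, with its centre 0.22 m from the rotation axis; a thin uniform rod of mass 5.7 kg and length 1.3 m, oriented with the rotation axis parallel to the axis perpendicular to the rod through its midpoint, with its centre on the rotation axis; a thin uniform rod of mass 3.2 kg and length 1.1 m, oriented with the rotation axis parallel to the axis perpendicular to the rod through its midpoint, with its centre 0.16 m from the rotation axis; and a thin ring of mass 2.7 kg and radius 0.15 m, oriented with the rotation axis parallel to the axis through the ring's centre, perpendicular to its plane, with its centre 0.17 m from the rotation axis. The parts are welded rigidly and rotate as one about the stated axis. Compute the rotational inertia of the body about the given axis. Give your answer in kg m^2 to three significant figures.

Solid disk: I_cm = (1/2)MR² = (1/2)(2.2)(0.13)² = 0.01859 kg m^2; centre at d = 0.22 m, so the parallel axis theorem gives I = 0.01859 + (2.2)(0.22)² = 0.12507 kg m^2.
Thin rod: I_cm = (1/12)ML² = (1/12)(5.7)(1.3)² = 0.80275 kg m^2; axis through the centre, so I = 0.80275 kg m^2.
Thin rod: I_cm = (1/12)ML² = (1/12)(3.2)(1.1)² = 0.32267 kg m^2; centre at d = 0.16 m, so the parallel axis theorem gives I = 0.32267 + (3.2)(0.16)² = 0.40459 kg m^2.
Thin ring: I_cm = MR² = (2.7)(0.15)² = 0.06075 kg m^2; centre at d = 0.17 m, so the parallel axis theorem gives I = 0.06075 + (2.7)(0.17)² = 0.13878 kg m^2.
Total I = 0.12507 + 0.80275 + 0.40459 + 0.13878 = 1.4712 kg m^2.

1.47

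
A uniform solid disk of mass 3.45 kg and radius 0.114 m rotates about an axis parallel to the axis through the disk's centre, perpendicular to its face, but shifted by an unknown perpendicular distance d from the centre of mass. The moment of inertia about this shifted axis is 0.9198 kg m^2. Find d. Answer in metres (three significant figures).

About the centre-of-mass axis, I_cm = (1/2)MR² = (1/2)(3.45)(0.114)² = 0.022418 kg m^2.
Parallel axis theorem: I = I_cm + Md², so Md² = 0.9198 − 0.022418 = 0.89738 kg m^2.
d = √(0.89738 / 3.45) = 0.51001 m.

0.510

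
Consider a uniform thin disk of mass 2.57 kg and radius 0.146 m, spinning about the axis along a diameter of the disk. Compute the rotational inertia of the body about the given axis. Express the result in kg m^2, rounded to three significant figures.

I_cm = (1/4)MR² = (1/4)(2.57)(0.146)² = 0.013696 kg m^2; axis through the centre, so I = 0.013696 kg m^2.

0.0137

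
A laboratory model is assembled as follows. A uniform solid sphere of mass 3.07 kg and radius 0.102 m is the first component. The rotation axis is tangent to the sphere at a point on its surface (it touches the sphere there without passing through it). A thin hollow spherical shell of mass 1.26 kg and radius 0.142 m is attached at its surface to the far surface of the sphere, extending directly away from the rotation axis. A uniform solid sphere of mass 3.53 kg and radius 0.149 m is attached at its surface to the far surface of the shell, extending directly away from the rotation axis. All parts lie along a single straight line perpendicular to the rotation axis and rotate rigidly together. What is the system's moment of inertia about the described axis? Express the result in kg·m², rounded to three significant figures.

1.68

Solid sphere: I_cm = (2/5)MR² = (2/5)(3.07)(0.102)² = 0.012776 kg·m²; centre at d = 0.102 m, so I = I_cm + Md² gives I = 0.012776 + (3.07)(0.102)² = 0.044716 kg·m².
Spherical shell: I_cm = (2/3)MR² = (2/3)(1.26)(0.142)² = 0.016938 kg·m²; centre at d = 0.102 + 0.102 + 0.142 = 0.346 m, so I = I_cm + Md² gives I = 0.016938 + (1.26)(0.346)² = 0.16778 kg·m².
Solid sphere: I_cm = (2/5)MR² = (2/5)(3.53)(0.149)² = 0.031348 kg·m²; centre at d = 0.102 + 0.102 + 0.142 + 0.142 + 0.149 = 0.637 m, so I = I_cm + Md² gives I = 0.031348 + (3.53)(0.637)² = 1.4637 kg·m².
Total I = 0.044716 + 0.16778 + 1.4637 = 1.6762 kg·m².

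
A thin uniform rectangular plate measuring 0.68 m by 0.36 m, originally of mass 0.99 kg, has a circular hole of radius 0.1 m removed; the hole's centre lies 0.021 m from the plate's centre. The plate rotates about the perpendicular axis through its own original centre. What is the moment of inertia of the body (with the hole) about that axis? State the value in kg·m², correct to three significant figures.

0.0481

Unpierced body about its centre: I₀ = (1/12)M(a²+b²) = (1/12)(0.99)[(0.68)² + (0.36)²] = 0.04884 kg·m².
The removed disk has mass m = M·πr²/(ab) = (0.99)·π(0.1)²/(0.68·0.36) = 0.12705 kg (same uniform areal density).
Its moment of inertia about the rotation axis (parallel-axis theorem): I_hole = (1/2)mr² + md² = (1/2)(0.12705)(0.1)² + (0.12705)(0.021)² = 0.00069128 kg·m².
Treating the hole as negative mass, I = I₀ − I_hole = 0.04884 − 0.00069128 = 0.048149 kg·m².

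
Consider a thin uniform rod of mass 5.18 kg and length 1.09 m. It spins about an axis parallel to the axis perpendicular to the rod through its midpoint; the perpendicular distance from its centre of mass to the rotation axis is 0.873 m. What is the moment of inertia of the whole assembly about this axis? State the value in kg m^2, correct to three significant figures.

I_cm = (1/12)ML² = (1/12)(5.18)(1.09)² = 0.51286 kg m^2; centre at d = 0.873 m, so the parallel axis theorem gives I = 0.51286 + (5.18)(0.873)² = 4.4607 kg m^2.

4.46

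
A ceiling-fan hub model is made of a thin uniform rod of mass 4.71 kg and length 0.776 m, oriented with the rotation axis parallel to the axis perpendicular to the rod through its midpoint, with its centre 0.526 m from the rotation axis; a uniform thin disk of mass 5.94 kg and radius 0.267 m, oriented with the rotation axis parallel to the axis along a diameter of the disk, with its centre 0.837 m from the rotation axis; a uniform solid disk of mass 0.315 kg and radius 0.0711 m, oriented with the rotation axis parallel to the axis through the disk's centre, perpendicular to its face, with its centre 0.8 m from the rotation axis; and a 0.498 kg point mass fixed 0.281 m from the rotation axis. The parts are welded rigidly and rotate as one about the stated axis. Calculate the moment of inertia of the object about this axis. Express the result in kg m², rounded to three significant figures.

6.05

Thin rod: I_cm = (1/12)ML² = (1/12)(4.71)(0.776)² = 0.23635 kg m²; centre at d = 0.526 m, so the parallel axis theorem gives I = 0.23635 + (4.71)(0.526)² = 1.5395 kg m².
Thin disk: I_cm = (1/4)MR² = (1/4)(5.94)(0.267)² = 0.10586 kg m²; centre at d = 0.837 m, so the parallel axis theorem gives I = 0.10586 + (5.94)(0.837)² = 4.2672 kg m².
Solid disk: I_cm = (1/2)MR² = (1/2)(0.315)(0.0711)² = 0.0007962 kg m²; centre at d = 0.8 m, so the parallel axis theorem gives I = 0.0007962 + (0.315)(0.8)² = 0.2024 kg m².
Point mass: I_cm = 0; centre at d = 0.281 m, so the parallel axis theorem gives I = 0 + (0.498)(0.281)² = 0.039323 kg m².
Total I = 1.5395 + 4.2672 + 0.2024 + 0.039323 = 6.0485 kg m².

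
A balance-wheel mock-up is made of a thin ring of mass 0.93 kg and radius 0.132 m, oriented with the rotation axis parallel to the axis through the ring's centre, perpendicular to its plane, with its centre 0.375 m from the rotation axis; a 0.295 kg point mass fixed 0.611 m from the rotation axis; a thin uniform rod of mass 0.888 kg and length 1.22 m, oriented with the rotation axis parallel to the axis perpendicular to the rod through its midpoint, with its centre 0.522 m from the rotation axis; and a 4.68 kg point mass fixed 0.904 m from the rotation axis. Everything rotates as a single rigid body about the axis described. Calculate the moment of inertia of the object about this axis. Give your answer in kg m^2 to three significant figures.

Thin ring: I_cm = MR² = (0.93)(0.132)² = 0.016204 kg m^2; centre at d = 0.375 m, so I = I_cm + Md² gives I = 0.016204 + (0.93)(0.375)² = 0.14699 kg m^2.
Point mass: I_cm = 0; centre at d = 0.611 m, so I = I_cm + Md² gives I = 0 + (0.295)(0.611)² = 0.11013 kg m^2.
Thin rod: I_cm = (1/12)ML² = (1/12)(0.888)(1.22)² = 0.11014 kg m^2; centre at d = 0.522 m, so I = I_cm + Md² gives I = 0.11014 + (0.888)(0.522)² = 0.35211 kg m^2.
Point mass: I_cm = 0; centre at d = 0.904 m, so I = I_cm + Md² gives I = 0 + (4.68)(0.904)² = 3.8246 kg m^2.
Total I = 0.14699 + 0.11013 + 0.35211 + 3.8246 = 4.4338 kg m^2.

4.43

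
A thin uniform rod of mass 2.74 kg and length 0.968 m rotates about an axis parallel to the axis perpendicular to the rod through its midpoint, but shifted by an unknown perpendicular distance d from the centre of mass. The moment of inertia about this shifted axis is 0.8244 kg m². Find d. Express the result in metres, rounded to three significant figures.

0.472

About the centre-of-mass axis, I_cm = (1/12)ML² = (1/12)(2.74)(0.968)² = 0.21395 kg m².
Parallel axis theorem: I = I_cm + Md², so Md² = 0.8244 − 0.21395 = 0.61045 kg m².
d = √(0.61045 / 2.74) = 0.47201 m.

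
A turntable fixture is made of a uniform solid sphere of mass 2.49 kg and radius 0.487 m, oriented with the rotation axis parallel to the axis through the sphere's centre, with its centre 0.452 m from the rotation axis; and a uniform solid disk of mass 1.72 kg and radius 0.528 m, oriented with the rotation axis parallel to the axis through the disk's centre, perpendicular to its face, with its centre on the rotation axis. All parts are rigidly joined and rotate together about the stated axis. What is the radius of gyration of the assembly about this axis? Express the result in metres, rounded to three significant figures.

0.484

Solid sphere: I_cm = (2/5)MR² = (2/5)(2.49)(0.487)² = 0.23622 kg·m²; centre at d = 0.452 m, so I = I_cm + Md² gives I = 0.23622 + (2.49)(0.452)² = 0.74494 kg·m².
Solid disk: I_cm = (1/2)MR² = (1/2)(1.72)(0.528)² = 0.23975 kg·m²; axis through the centre, so I = 0.23975 kg·m².
Total I = 0.98469 kg·m²; total mass M = 4.21 kg.
k = √(I/M) = √(0.98469/4.21) = 0.48363 m.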